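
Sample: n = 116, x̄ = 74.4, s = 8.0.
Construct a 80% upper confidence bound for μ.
μ ≤ 75.03

Upper bound (one-sided):
t* = 0.845 (one-sided for 80%)
Upper bound = x̄ + t* · s/√n = 74.4 + 0.845 · 8.0/√116 = 75.03

We are 80% confident that μ ≤ 75.03.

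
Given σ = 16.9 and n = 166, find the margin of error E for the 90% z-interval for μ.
Margin of error = 2.16

Margin of error = z* · σ/√n
= 1.645 · 16.9/√166
= 1.645 · 16.9/12.8841
= 2.16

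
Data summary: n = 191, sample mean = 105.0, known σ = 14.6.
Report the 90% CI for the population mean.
(103.26, 106.74)

z-interval (σ known):
z* = 1.645 for 90% confidence

Margin of error = z* · σ/√n = 1.645 · 14.6/√191 = 1.74

CI: (105.0 - 1.74, 105.0 + 1.74) = (103.26, 106.74)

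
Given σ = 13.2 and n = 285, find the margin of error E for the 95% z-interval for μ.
Margin of error = 1.53

Margin of error = z* · σ/√n
= 1.960 · 13.2/√285
= 1.960 · 13.2/16.8819
= 1.53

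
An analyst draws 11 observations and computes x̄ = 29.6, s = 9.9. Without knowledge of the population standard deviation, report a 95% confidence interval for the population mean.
(22.95, 36.25)

t-interval (σ unknown):
df = n - 1 = 10
t* = 2.228 for 95% confidence

Margin of error = t* · s/√n = 2.228 · 9.9/√11 = 6.65

CI: (22.95, 36.25)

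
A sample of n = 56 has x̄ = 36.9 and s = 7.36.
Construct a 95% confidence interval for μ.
(34.93, 38.87)

t-interval (σ unknown):
df = n - 1 = 55
t* = 2.004 for 95% confidence

Margin of error = t* · s/√n = 2.004 · 7.36/√56 = 1.97

CI: (34.93, 38.87)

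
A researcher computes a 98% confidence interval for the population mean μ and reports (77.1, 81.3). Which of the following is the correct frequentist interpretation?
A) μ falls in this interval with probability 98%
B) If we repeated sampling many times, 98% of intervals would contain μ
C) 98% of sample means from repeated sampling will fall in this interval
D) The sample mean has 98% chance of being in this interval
B

A) Wrong — μ is fixed; the randomness lives in the interval, not in μ.
B) Correct — this is the frequentist long-run coverage interpretation.
C) Wrong — coverage applies to intervals containing μ, not to future x̄ values.
D) Wrong — x̄ is observed and sits in the interval by construction.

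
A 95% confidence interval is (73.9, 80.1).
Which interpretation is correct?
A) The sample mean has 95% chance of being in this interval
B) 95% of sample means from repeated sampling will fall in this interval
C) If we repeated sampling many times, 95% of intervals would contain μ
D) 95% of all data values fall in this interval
C

A) Wrong — x̄ is observed and sits in the interval by construction.
B) Wrong — coverage applies to intervals containing μ, not to future x̄ values.
C) Correct — this is the frequentist long-run coverage interpretation.
D) Wrong — a CI is about the parameter μ, not individual data values.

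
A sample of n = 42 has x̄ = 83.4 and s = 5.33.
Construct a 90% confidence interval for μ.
(82.02, 84.78)

t-interval (σ unknown):
df = n - 1 = 41
t* = 1.683 for 90% confidence

Margin of error = t* · s/√n = 1.683 · 5.33/√42 = 1.38

CI: (82.02, 84.78)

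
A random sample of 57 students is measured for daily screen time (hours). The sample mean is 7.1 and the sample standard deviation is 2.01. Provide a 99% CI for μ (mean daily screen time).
(6.39, 7.81)

t-interval (σ unknown):
df = n - 1 = 56
t* = 2.667 for 99% confidence

Margin of error = t* · s/√n = 2.667 · 2.01/√57 = 0.71

CI: (6.39, 7.81)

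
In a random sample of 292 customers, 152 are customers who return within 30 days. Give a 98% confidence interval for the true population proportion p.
(0.453, 0.589)

Proportion CI:
p̂ = 152/292 = 0.52055
SE = √(p̂(1-p̂)/n) = √(0.52055 · 0.47945 / 292) = 0.02924

z* = 2.326
Margin = z* · SE = 2.326 · 0.02924 = 0.0680

CI: 0.52055 ± 0.0680 = (0.453, 0.589)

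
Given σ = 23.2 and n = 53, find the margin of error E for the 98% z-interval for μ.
Margin of error = 7.41

Margin of error = z* · σ/√n
= 2.326 · 23.2/√53
= 2.326 · 23.2/7.2801
= 7.41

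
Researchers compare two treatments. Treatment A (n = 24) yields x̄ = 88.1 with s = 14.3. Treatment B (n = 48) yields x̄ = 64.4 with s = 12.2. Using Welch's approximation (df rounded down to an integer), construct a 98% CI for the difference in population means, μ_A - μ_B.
(15.44, 31.96)

Difference: x̄₁ - x̄₂ = 23.70
SE = √(s₁²/n₁ + s₂²/n₂) = √(14.3²/24 + 12.2²/48) = 3.4090
df = 40.18 → 40 (Welch–Satterthwaite, rounded down)
t* = 2.423

CI: 23.70 ± 2.423 · 3.4090 = 23.70 ± 8.26 = (15.44, 31.96)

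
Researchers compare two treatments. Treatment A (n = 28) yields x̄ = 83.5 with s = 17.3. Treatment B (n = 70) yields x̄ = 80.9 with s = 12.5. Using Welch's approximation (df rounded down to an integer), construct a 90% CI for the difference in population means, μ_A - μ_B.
(-3.46, 8.66)

Difference: x̄₁ - x̄₂ = 2.60
SE = √(s₁²/n₁ + s₂²/n₂) = √(17.3²/28 + 12.5²/70) = 3.5946
df = 38.79 → 38 (Welch–Satterthwaite, rounded down)
t* = 1.686

CI: 2.60 ± 1.686 · 3.5946 = 2.60 ± 6.06 = (-3.46, 8.66)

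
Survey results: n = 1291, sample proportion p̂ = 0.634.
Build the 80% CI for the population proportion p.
(0.617, 0.651)

Proportion CI:
SE = √(p̂(1-p̂)/n) = √(0.634 · 0.366 / 1291) = 0.01341

z* = 1.282
Margin = z* · SE = 1.282 · 0.01341 = 0.0172

CI: 0.634 ± 0.0172 = (0.617, 0.651)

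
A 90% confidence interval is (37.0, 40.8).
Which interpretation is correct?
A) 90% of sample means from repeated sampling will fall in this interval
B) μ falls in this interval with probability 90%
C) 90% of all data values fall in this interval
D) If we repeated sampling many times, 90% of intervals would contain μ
D

A) Wrong — coverage applies to intervals containing μ, not to future x̄ values.
B) Wrong — μ is fixed; the randomness lives in the interval, not in μ.
C) Wrong — a CI is about the parameter μ, not individual data values.
D) Correct — this is the frequentist long-run coverage interpretation.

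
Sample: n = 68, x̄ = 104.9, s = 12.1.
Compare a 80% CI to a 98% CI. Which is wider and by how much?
98% CI is wider by 3.19

df = 67
80% CI: t* = 1.294, (103.00, 106.80), width = 2 · t* · s/√n = 3.80
98% CI: t* = 2.383, (101.40, 108.40), width = 2 · t* · s/√n = 6.99

The 98% CI is wider by 6.99 - 3.80 = 3.19.
Higher confidence requires a wider interval.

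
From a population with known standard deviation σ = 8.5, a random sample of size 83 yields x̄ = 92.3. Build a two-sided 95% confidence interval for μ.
(90.47, 94.13)

z-interval (σ known):
z* = 1.960 for 95% confidence

Margin of error = z* · σ/√n = 1.960 · 8.5/√83 = 1.83

CI: (92.3 - 1.83, 92.3 + 1.83) = (90.47, 94.13)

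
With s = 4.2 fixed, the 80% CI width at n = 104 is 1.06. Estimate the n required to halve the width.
n ≈ 416

CI width ∝ 1/√n
To reduce width by factor 2, need √n to grow by 2 → need 2² = 4 times as many samples.

Current: n = 104, width = 1.06
New: n = 416, width ≈ 0.53

Width reduced by factor of 1.06/0.53 = 2.00.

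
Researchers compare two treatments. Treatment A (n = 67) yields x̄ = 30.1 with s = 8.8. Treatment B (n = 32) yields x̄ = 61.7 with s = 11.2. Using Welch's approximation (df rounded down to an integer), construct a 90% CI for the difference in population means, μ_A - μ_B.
(-35.38, -27.82)

Difference: x̄₁ - x̄₂ = -31.60
SE = √(s₁²/n₁ + s₂²/n₂) = √(8.8²/67 + 11.2²/32) = 2.2530
df = 49.94 → 49 (Welch–Satterthwaite, rounded down)
t* = 1.677

CI: -31.60 ± 1.677 · 2.2530 = -31.60 ± 3.78 = (-35.38, -27.82)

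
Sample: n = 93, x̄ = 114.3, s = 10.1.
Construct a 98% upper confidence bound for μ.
μ ≤ 116.48

Upper bound (one-sided):
t* = 2.083 (one-sided for 98%)
Upper bound = x̄ + t* · s/√n = 114.3 + 2.083 · 10.1/√93 = 116.48

We are 98% confident that μ ≤ 116.48.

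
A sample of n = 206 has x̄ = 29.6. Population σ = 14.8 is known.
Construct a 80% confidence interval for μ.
(28.28, 30.92)

z-interval (σ known):
z* = 1.282 for 80% confidence

Margin of error = z* · σ/√n = 1.282 · 14.8/√206 = 1.32

CI: (29.6 - 1.32, 29.6 + 1.32) = (28.28, 30.92)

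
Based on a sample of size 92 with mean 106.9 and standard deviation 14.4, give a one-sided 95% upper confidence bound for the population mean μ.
μ ≤ 109.40

Upper bound (one-sided):
t* = 1.662 (one-sided for 95%)
Upper bound = x̄ + t* · s/√n = 106.9 + 1.662 · 14.4/√92 = 109.40

We are 95% confident that μ ≤ 109.40.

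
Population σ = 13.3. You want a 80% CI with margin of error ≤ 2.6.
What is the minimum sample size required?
n ≥ 44

For margin E ≤ 2.6:
n ≥ (z* · σ / E)²
n ≥ (1.282 · 13.3 / 2.6)²
n ≥ 43.01

Minimum n = 44 (rounding up)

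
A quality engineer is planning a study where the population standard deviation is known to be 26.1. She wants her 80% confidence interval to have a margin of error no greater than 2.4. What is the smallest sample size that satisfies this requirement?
n ≥ 195

For margin E ≤ 2.4:
n ≥ (z* · σ / E)²
n ≥ (1.282 · 26.1 / 2.4)²
n ≥ 194.37

Minimum n = 195 (rounding up)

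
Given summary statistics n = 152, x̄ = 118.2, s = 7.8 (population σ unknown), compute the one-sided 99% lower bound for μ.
μ ≥ 116.71

Lower bound (one-sided):
t* = 2.351 (one-sided for 99%)
Lower bound = x̄ - t* · s/√n = 118.2 - 2.351 · 7.8/√152 = 116.71

We are 99% confident that μ ≥ 116.71.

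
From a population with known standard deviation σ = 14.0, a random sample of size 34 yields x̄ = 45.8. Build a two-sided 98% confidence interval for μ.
(40.22, 51.38)

z-interval (σ known):
z* = 2.326 for 98% confidence

Margin of error = z* · σ/√n = 2.326 · 14.0/√34 = 5.58

CI: (45.8 - 5.58, 45.8 + 5.58) = (40.22, 51.38)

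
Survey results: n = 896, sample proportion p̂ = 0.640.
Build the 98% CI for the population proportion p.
(0.603, 0.677)

Proportion CI:
SE = √(p̂(1-p̂)/n) = √(0.640 · 0.360 / 896) = 0.01604

z* = 2.326
Margin = z* · SE = 2.326 · 0.01604 = 0.0373

CI: 0.640 ± 0.0373 = (0.603, 0.677)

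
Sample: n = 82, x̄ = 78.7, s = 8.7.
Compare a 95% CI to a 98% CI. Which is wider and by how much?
98% CI is wider by 0.74

df = 81
95% CI: t* = 1.990, (76.79, 80.61), width = 2 · t* · s/√n = 3.82
98% CI: t* = 2.373, (76.42, 80.98), width = 2 · t* · s/√n = 4.56

The 98% CI is wider by 4.56 - 3.82 = 0.74.
Higher confidence requires a wider interval.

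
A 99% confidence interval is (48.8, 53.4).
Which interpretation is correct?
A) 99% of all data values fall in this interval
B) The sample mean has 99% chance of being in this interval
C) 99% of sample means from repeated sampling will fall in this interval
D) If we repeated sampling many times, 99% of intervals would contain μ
D

A) Wrong — a CI is about the parameter μ, not individual data values.
B) Wrong — x̄ is observed and sits in the interval by construction.
C) Wrong — coverage applies to intervals containing μ, not to future x̄ values.
D) Correct — this is the frequentist long-run coverage interpretation.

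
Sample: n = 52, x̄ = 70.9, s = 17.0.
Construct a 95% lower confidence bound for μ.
μ ≥ 66.95

Lower bound (one-sided):
t* = 1.675 (one-sided for 95%)
Lower bound = x̄ - t* · s/√n = 70.9 - 1.675 · 17.0/√52 = 66.95

We are 95% confident that μ ≥ 66.95.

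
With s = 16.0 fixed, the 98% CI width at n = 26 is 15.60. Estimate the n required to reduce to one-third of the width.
n ≈ 234

CI width ∝ 1/√n
To reduce width by factor 3, need √n to grow by 3 → need 3² = 9 times as many samples.

Current: n = 26, width = 15.60
New: n = 234, width ≈ 4.90

Width reduced by factor of 15.60/4.90 = 3.18.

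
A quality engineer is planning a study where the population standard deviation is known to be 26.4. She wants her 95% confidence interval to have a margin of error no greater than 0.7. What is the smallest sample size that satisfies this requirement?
n ≥ 5465

For margin E ≤ 0.7:
n ≥ (z* · σ / E)²
n ≥ (1.960 · 26.4 / 0.7)²
n ≥ 5464.17

Minimum n = 5465 (rounding up)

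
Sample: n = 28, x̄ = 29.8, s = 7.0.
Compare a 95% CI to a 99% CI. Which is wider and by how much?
99% CI is wider by 1.90

df = 27
95% CI: t* = 2.052, (27.09, 32.51), width = 2 · t* · s/√n = 5.43
99% CI: t* = 2.771, (26.13, 33.47), width = 2 · t* · s/√n = 7.33

The 99% CI is wider by 7.33 - 5.43 = 1.90.
Higher confidence requires a wider interval.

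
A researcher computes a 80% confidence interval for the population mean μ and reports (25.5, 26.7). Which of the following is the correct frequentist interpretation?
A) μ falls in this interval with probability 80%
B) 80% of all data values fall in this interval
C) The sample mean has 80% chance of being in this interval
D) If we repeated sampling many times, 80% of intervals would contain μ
D

A) Wrong — μ is fixed; the randomness lives in the interval, not in μ.
B) Wrong — a CI is about the parameter μ, not individual data values.
C) Wrong — x̄ is observed and sits in the interval by construction.
D) Correct — this is the frequentist long-run coverage interpretation.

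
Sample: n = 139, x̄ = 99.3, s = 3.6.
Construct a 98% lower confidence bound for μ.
μ ≥ 98.67

Lower bound (one-sided):
t* = 2.073 (one-sided for 98%)
Lower bound = x̄ - t* · s/√n = 99.3 - 2.073 · 3.6/√139 = 98.67

We are 98% confident that μ ≥ 98.67.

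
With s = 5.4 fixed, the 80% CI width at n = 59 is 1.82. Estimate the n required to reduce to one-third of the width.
n ≈ 531

CI width ∝ 1/√n
To reduce width by factor 3, need √n to grow by 3 → need 3² = 9 times as many samples.

Current: n = 59, width = 1.82
New: n = 531, width ≈ 0.60

Width reduced by factor of 1.82/0.60 = 3.03.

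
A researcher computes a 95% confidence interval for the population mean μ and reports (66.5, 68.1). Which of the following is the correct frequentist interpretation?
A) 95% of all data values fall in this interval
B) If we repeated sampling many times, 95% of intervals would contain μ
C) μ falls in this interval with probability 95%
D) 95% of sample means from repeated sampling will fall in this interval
B

A) Wrong — a CI is about the parameter μ, not individual data values.
B) Correct — this is the frequentist long-run coverage interpretation.
C) Wrong — μ is fixed; the randomness lives in the interval, not in μ.
D) Wrong — coverage applies to intervals containing μ, not to future x̄ values.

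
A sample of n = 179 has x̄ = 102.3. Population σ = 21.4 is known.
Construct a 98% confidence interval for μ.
(98.58, 106.02)

z-interval (σ known):
z* = 2.326 for 98% confidence

Margin of error = z* · σ/√n = 2.326 · 21.4/√179 = 3.72

CI: (102.3 - 3.72, 102.3 + 3.72) = (98.58, 106.02)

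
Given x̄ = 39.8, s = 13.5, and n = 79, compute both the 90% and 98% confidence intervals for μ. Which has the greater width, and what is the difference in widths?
98% CI is wider by 2.15

df = 78
90% CI: t* = 1.665, (37.27, 42.33), width = 2 · t* · s/√n = 5.06
98% CI: t* = 2.375, (36.19, 43.41), width = 2 · t* · s/√n = 7.21

The 98% CI is wider by 7.21 - 5.06 = 2.15.
Higher confidence requires a wider interval.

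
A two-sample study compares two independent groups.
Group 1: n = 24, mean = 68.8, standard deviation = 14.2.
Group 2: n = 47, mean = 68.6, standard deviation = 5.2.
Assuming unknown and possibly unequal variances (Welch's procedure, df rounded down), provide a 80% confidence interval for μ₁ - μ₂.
(-3.74, 4.14)

Difference: x̄₁ - x̄₂ = 0.20
SE = √(s₁²/n₁ + s₂²/n₂) = √(14.2²/24 + 5.2²/47) = 2.9962
df = 26.20 → 26 (Welch–Satterthwaite, rounded down)
t* = 1.315

CI: 0.20 ± 1.315 · 2.9962 = 0.20 ± 3.94 = (-3.74, 4.14)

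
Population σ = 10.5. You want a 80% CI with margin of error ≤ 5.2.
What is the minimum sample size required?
n ≥ 7

For margin E ≤ 5.2:
n ≥ (z* · σ / E)²
n ≥ (1.282 · 10.5 / 5.2)²
n ≥ 6.70

Minimum n = 7 (rounding up)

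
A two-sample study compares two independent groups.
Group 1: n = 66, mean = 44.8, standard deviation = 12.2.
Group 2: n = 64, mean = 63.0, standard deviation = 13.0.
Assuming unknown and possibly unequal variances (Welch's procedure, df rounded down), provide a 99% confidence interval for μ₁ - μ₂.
(-23.99, -12.41)

Difference: x̄₁ - x̄₂ = -18.20
SE = √(s₁²/n₁ + s₂²/n₂) = √(12.2²/66 + 13.0²/64) = 2.2126
df = 126.87 → 126 (Welch–Satterthwaite, rounded down)
t* = 2.615

CI: -18.20 ± 2.615 · 2.2126 = -18.20 ± 5.79 = (-23.99, -12.41)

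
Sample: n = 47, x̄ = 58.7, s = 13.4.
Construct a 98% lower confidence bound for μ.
μ ≥ 54.57

Lower bound (one-sided):
t* = 2.114 (one-sided for 98%)
Lower bound = x̄ - t* · s/√n = 58.7 - 2.114 · 13.4/√47 = 54.57

We are 98% confident that μ ≥ 54.57.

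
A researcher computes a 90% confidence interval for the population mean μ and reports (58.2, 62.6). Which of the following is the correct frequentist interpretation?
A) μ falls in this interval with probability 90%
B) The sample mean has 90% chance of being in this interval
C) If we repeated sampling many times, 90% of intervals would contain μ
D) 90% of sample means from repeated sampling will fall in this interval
C

A) Wrong — μ is fixed; the randomness lives in the interval, not in μ.
B) Wrong — x̄ is observed and sits in the interval by construction.
C) Correct — this is the frequentist long-run coverage interpretation.
D) Wrong — coverage applies to intervals containing μ, not to future x̄ values.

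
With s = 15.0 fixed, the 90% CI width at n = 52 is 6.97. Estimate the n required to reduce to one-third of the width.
n ≈ 468

CI width ∝ 1/√n
To reduce width by factor 3, need √n to grow by 3 → need 3² = 9 times as many samples.

Current: n = 52, width = 6.97
New: n = 468, width ≈ 2.29

Width reduced by factor of 6.97/2.29 = 3.04.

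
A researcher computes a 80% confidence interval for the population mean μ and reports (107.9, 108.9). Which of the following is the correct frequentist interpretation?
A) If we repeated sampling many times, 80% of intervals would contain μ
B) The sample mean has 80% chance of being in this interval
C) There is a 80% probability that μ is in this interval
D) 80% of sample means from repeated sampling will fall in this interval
A

A) Correct — this is the frequentist long-run coverage interpretation.
B) Wrong — x̄ is observed and sits in the interval by construction.
C) Wrong — μ is fixed; the randomness lives in the interval, not in μ.
D) Wrong — coverage applies to intervals containing μ, not to future x̄ values.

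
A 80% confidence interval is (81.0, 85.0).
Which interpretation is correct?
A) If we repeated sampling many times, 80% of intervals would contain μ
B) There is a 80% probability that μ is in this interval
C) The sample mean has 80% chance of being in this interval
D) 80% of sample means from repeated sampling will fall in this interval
A

A) Correct — this is the frequentist long-run coverage interpretation.
B) Wrong — μ is fixed; the randomness lives in the interval, not in μ.
C) Wrong — x̄ is observed and sits in the interval by construction.
D) Wrong — coverage applies to intervals containing μ, not to future x̄ values.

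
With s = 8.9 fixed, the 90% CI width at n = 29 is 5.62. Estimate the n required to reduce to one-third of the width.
n ≈ 261

CI width ∝ 1/√n
To reduce width by factor 3, need √n to grow by 3 → need 3² = 9 times as many samples.

Current: n = 29, width = 5.62
New: n = 261, width ≈ 1.82

Width reduced by factor of 5.62/1.82 = 3.09.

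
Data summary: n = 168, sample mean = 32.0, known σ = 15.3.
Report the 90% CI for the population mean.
(30.06, 33.94)

z-interval (σ known):
z* = 1.645 for 90% confidence

Margin of error = z* · σ/√n = 1.645 · 15.3/√168 = 1.94

CI: (32.0 - 1.94, 32.0 + 1.94) = (30.06, 33.94)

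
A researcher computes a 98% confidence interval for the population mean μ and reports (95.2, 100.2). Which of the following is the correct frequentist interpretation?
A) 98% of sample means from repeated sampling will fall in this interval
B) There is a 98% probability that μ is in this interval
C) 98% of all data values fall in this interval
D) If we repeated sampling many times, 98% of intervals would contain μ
D

A) Wrong — coverage applies to intervals containing μ, not to future x̄ values.
B) Wrong — μ is fixed; the randomness lives in the interval, not in μ.
C) Wrong — a CI is about the parameter μ, not individual data values.
D) Correct — this is the frequentist long-run coverage interpretation.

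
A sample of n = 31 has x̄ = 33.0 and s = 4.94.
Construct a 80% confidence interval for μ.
(31.84, 34.16)

t-interval (σ unknown):
df = n - 1 = 30
t* = 1.310 for 80% confidence

Margin of error = t* · s/√n = 1.310 · 4.94/√31 = 1.16

CI: (31.84, 34.16)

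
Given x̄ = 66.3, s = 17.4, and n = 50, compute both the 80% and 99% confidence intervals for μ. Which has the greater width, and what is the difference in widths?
99% CI is wider by 6.80

df = 49
80% CI: t* = 1.299, (63.10, 69.50), width = 2 · t* · s/√n = 6.39
99% CI: t* = 2.680, (59.71, 72.89), width = 2 · t* · s/√n = 13.19

The 99% CI is wider by 13.19 - 6.39 = 6.80.
Higher confidence requires a wider interval.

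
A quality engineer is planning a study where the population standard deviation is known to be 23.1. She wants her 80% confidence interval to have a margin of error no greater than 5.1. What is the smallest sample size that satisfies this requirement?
n ≥ 34

For margin E ≤ 5.1:
n ≥ (z* · σ / E)²
n ≥ (1.282 · 23.1 / 5.1)²
n ≥ 33.72

Minimum n = 34 (rounding up)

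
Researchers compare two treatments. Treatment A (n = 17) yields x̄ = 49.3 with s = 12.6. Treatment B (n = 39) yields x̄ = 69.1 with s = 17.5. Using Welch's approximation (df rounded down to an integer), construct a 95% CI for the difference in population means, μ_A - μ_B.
(-28.18, -11.42)

Difference: x̄₁ - x̄₂ = -19.80
SE = √(s₁²/n₁ + s₂²/n₂) = √(12.6²/17 + 17.5²/39) = 4.1462
df = 41.78 → 41 (Welch–Satterthwaite, rounded down)
t* = 2.020

CI: -19.80 ± 2.020 · 4.1462 = -19.80 ± 8.38 = (-28.18, -11.42)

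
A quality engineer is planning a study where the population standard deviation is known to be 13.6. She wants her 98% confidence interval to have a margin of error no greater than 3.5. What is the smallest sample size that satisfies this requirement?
n ≥ 82

For margin E ≤ 3.5:
n ≥ (z* · σ / E)²
n ≥ (2.326 · 13.6 / 3.5)²
n ≥ 81.69

Minimum n = 82 (rounding up)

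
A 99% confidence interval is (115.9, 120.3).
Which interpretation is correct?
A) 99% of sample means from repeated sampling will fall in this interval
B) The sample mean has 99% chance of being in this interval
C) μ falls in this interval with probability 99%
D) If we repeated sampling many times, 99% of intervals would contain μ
D

A) Wrong — coverage applies to intervals containing μ, not to future x̄ values.
B) Wrong — x̄ is observed and sits in the interval by construction.
C) Wrong — μ is fixed; the randomness lives in the interval, not in μ.
D) Correct — this is the frequentist long-run coverage interpretation.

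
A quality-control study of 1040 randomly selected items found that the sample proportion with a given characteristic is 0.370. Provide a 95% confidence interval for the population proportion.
(0.341, 0.399)

Proportion CI:
SE = √(p̂(1-p̂)/n) = √(0.370 · 0.630 / 1040) = 0.01497

z* = 1.960
Margin = z* · SE = 1.960 · 0.01497 = 0.0293

CI: 0.370 ± 0.0293 = (0.341, 0.399)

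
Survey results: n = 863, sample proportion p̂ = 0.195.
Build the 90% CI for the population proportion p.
(0.173, 0.217)

Proportion CI:
SE = √(p̂(1-p̂)/n) = √(0.195 · 0.805 / 863) = 0.01349

z* = 1.645
Margin = z* · SE = 1.645 · 0.01349 = 0.0222

CI: 0.195 ± 0.0222 = (0.173, 0.217)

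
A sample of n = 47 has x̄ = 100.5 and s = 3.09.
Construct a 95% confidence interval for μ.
(99.59, 101.41)

t-interval (σ unknown):
df = n - 1 = 46
t* = 2.013 for 95% confidence

Margin of error = t* · s/√n = 2.013 · 3.09/√47 = 0.91

CI: (99.59, 101.41)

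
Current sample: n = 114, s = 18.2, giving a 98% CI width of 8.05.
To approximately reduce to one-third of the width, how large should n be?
n ≈ 1026

CI width ∝ 1/√n
To reduce width by factor 3, need √n to grow by 3 → need 3² = 9 times as many samples.

Current: n = 114, width = 8.05
New: n = 1026, width ≈ 2.65

Width reduced by factor of 8.05/2.65 = 3.04.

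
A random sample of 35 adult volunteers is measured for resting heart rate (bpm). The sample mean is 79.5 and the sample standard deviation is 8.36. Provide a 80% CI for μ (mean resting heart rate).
(77.65, 81.35)

t-interval (σ unknown):
df = n - 1 = 34
t* = 1.307 for 80% confidence

Margin of error = t* · s/√n = 1.307 · 8.36/√35 = 1.85

CI: (77.65, 81.35)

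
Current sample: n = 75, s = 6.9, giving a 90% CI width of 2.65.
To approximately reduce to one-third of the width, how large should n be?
n ≈ 675

CI width ∝ 1/√n
To reduce width by factor 3, need √n to grow by 3 → need 3² = 9 times as many samples.

Current: n = 75, width = 2.65
New: n = 675, width ≈ 0.87

Width reduced by factor of 2.65/0.87 = 3.05.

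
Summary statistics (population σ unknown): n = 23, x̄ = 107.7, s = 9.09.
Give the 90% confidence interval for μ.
(104.45, 110.95)

t-interval (σ unknown):
df = n - 1 = 22
t* = 1.717 for 90% confidence

Margin of error = t* · s/√n = 1.717 · 9.09/√23 = 3.25

CI: (104.45, 110.95)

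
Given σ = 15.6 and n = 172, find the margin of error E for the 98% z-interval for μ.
Margin of error = 2.77

Margin of error = z* · σ/√n
= 2.326 · 15.6/√172
= 2.326 · 15.6/13.1149
= 2.77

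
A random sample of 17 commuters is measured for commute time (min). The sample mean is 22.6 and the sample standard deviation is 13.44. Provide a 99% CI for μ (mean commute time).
(13.08, 32.12)

t-interval (σ unknown):
df = n - 1 = 16
t* = 2.921 for 99% confidence

Margin of error = t* · s/√n = 2.921 · 13.44/√17 = 9.52

CI: (13.08, 32.12)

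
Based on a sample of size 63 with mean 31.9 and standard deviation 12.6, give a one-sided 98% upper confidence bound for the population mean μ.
μ ≤ 35.23

Upper bound (one-sided):
t* = 2.098 (one-sided for 98%)
Upper bound = x̄ + t* · s/√n = 31.9 + 2.098 · 12.6/√63 = 35.23

We are 98% confident that μ ≤ 35.23.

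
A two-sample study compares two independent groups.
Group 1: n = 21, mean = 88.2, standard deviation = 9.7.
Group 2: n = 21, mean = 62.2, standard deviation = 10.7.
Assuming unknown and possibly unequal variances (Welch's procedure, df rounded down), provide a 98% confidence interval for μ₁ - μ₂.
(18.35, 33.65)

Difference: x̄₁ - x̄₂ = 26.00
SE = √(s₁²/n₁ + s₂²/n₂) = √(9.7²/21 + 10.7²/21) = 3.1516
df = 39.62 → 39 (Welch–Satterthwaite, rounded down)
t* = 2.426

CI: 26.00 ± 2.426 · 3.1516 = 26.00 ± 7.65 = (18.35, 33.65)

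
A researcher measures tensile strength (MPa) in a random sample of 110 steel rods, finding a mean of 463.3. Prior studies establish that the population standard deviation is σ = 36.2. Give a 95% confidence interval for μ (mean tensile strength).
(456.53, 470.07)

z-interval (σ known):
z* = 1.960 for 95% confidence

Margin of error = z* · σ/√n = 1.960 · 36.2/√110 = 6.77

CI: (463.3 - 6.77, 463.3 + 6.77) = (456.53, 470.07)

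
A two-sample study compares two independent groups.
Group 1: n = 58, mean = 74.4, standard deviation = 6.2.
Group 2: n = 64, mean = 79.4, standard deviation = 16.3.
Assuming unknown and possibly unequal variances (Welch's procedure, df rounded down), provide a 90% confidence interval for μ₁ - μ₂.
(-8.65, -1.35)

Difference: x̄₁ - x̄₂ = -5.00
SE = √(s₁²/n₁ + s₂²/n₂) = √(6.2²/58 + 16.3²/64) = 2.1941
df = 82.40 → 82 (Welch–Satterthwaite, rounded down)
t* = 1.664

CI: -5.00 ± 1.664 · 2.1941 = -5.00 ± 3.65 = (-8.65, -1.35)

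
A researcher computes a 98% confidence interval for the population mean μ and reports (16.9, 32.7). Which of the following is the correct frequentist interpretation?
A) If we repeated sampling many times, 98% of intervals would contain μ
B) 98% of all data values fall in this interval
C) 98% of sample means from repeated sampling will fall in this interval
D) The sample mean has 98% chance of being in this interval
A

A) Correct — this is the frequentist long-run coverage interpretation.
B) Wrong — a CI is about the parameter μ, not individual data values.
C) Wrong — coverage applies to intervals containing μ, not to future x̄ values.
D) Wrong — x̄ is observed and sits in the interval by construction.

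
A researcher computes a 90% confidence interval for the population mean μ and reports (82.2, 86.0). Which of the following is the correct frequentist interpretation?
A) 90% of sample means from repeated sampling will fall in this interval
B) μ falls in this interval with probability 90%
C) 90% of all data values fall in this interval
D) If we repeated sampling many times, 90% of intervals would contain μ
D

A) Wrong — coverage applies to intervals containing μ, not to future x̄ values.
B) Wrong — μ is fixed; the randomness lives in the interval, not in μ.
C) Wrong — a CI is about the parameter μ, not individual data values.
D) Correct — this is the frequentist long-run coverage interpretation.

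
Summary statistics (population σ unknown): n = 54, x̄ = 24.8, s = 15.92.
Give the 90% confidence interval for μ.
(21.17, 28.43)

t-interval (σ unknown):
df = n - 1 = 53
t* = 1.674 for 90% confidence

Margin of error = t* · s/√n = 1.674 · 15.92/√54 = 3.63

CI: (21.17, 28.43)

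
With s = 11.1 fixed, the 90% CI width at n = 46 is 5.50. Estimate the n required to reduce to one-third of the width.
n ≈ 414

CI width ∝ 1/√n
To reduce width by factor 3, need √n to grow by 3 → need 3² = 9 times as many samples.

Current: n = 46, width = 5.50
New: n = 414, width ≈ 1.80

Width reduced by factor of 5.50/1.80 = 3.06.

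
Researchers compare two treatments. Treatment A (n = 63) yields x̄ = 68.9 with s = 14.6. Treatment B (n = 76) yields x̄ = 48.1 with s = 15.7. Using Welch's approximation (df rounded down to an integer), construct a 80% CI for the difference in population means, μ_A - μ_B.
(17.48, 24.12)

Difference: x̄₁ - x̄₂ = 20.80
SE = √(s₁²/n₁ + s₂²/n₂) = √(14.6²/63 + 15.7²/76) = 2.5743
df = 135.16 → 135 (Welch–Satterthwaite, rounded down)
t* = 1.288

CI: 20.80 ± 1.288 · 2.5743 = 20.80 ± 3.32 = (17.48, 24.12)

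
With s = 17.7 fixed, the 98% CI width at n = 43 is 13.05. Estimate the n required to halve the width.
n ≈ 172

CI width ∝ 1/√n
To reduce width by factor 2, need √n to grow by 2 → need 2² = 4 times as many samples.

Current: n = 43, width = 13.05
New: n = 172, width ≈ 6.34

Width reduced by factor of 13.05/6.34 = 2.06.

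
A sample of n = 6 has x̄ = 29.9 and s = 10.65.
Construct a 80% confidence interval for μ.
(23.48, 36.32)

t-interval (σ unknown):
df = n - 1 = 5
t* = 1.476 for 80% confidence

Margin of error = t* · s/√n = 1.476 · 10.65/√6 = 6.42

CI: (23.48, 36.32)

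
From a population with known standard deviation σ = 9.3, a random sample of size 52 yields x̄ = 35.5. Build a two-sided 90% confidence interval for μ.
(33.38, 37.62)

z-interval (σ known):
z* = 1.645 for 90% confidence

Margin of error = z* · σ/√n = 1.645 · 9.3/√52 = 2.12

CI: (35.5 - 2.12, 35.5 + 2.12) = (33.38, 37.62)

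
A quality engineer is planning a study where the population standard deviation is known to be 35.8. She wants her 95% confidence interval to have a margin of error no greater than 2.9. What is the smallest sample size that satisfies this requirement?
n ≥ 586

For margin E ≤ 2.9:
n ≥ (z* · σ / E)²
n ≥ (1.960 · 35.8 / 2.9)²
n ≥ 585.44

Minimum n = 586 (rounding up)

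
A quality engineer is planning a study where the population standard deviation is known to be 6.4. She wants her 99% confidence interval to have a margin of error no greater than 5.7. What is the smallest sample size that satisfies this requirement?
n ≥ 9

For margin E ≤ 5.7:
n ≥ (z* · σ / E)²
n ≥ (2.576 · 6.4 / 5.7)²
n ≥ 8.37

Minimum n = 9 (rounding up)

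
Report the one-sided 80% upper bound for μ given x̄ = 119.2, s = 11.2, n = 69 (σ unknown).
μ ≤ 120.34

Upper bound (one-sided):
t* = 0.847 (one-sided for 80%)
Upper bound = x̄ + t* · s/√n = 119.2 + 0.847 · 11.2/√69 = 120.34

We are 80% confident that μ ≤ 120.34.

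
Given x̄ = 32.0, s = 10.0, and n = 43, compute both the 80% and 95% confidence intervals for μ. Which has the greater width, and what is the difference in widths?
95% CI is wider by 2.18

df = 42
80% CI: t* = 1.302, (30.01, 33.99), width = 2 · t* · s/√n = 3.97
95% CI: t* = 2.018, (28.92, 35.08), width = 2 · t* · s/√n = 6.15

The 95% CI is wider by 6.15 - 3.97 = 2.18.
Higher confidence requires a wider interval.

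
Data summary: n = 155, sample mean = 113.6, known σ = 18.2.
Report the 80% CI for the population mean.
(111.73, 115.47)

z-interval (σ known):
z* = 1.282 for 80% confidence

Margin of error = z* · σ/√n = 1.282 · 18.2/√155 = 1.87

CI: (113.6 - 1.87, 113.6 + 1.87) = (111.73, 115.47)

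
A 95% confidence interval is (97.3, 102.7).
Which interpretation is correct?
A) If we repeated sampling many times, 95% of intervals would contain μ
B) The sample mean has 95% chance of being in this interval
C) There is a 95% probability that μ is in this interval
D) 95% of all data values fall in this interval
A

A) Correct — this is the frequentist long-run coverage interpretation.
B) Wrong — x̄ is observed and sits in the interval by construction.
C) Wrong — μ is fixed; the randomness lives in the interval, not in μ.
D) Wrong — a CI is about the parameter μ, not individual data values.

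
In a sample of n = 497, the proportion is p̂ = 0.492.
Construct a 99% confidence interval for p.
(0.434, 0.550)

Proportion CI:
SE = √(p̂(1-p̂)/n) = √(0.492 · 0.508 / 497) = 0.02243

z* = 2.576
Margin = z* · SE = 2.576 · 0.02243 = 0.0578

CI: 0.492 ± 0.0578 = (0.434, 0.550)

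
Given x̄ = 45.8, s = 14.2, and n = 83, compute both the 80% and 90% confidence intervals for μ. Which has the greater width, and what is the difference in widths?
90% CI is wider by 1.16

df = 82
80% CI: t* = 1.292, (43.79, 47.81), width = 2 · t* · s/√n = 4.03
90% CI: t* = 1.664, (43.21, 48.39), width = 2 · t* · s/√n = 5.19

The 90% CI is wider by 5.19 - 4.03 = 1.16.
Higher confidence requires a wider interval.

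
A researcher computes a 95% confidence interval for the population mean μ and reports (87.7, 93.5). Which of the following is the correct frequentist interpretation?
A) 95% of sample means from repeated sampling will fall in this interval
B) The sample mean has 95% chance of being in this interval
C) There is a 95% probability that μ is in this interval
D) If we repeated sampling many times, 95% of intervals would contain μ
D

A) Wrong — coverage applies to intervals containing μ, not to future x̄ values.
B) Wrong — x̄ is observed and sits in the interval by construction.
C) Wrong — μ is fixed; the randomness lives in the interval, not in μ.
D) Correct — this is the frequentist long-run coverage interpretation.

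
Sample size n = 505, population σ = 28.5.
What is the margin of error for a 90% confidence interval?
Margin of error = 2.09

Margin of error = z* · σ/√n
= 1.645 · 28.5/√505
= 1.645 · 28.5/22.4722
= 2.09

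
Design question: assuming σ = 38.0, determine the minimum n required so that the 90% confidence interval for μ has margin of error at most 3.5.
n ≥ 319

For margin E ≤ 3.5:
n ≥ (z* · σ / E)²
n ≥ (1.645 · 38.0 / 3.5)²
n ≥ 318.98

Minimum n = 319 (rounding up)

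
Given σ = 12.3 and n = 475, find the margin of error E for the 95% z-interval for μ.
Margin of error = 1.11

Margin of error = z* · σ/√n
= 1.960 · 12.3/√475
= 1.960 · 12.3/21.7945
= 1.11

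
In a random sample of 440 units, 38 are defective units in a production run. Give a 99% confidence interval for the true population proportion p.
(0.052, 0.121)

Proportion CI:
p̂ = 38/440 = 0.08636
SE = √(p̂(1-p̂)/n) = √(0.08636 · 0.91364 / 440) = 0.01339

z* = 2.576
Margin = z* · SE = 2.576 · 0.01339 = 0.0345

CI: 0.08636 ± 0.0345 = (0.052, 0.121)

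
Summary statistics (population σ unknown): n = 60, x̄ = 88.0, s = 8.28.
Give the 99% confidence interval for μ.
(85.15, 90.85)

t-interval (σ unknown):
df = n - 1 = 59
t* = 2.662 for 99% confidence

Margin of error = t* · s/√n = 2.662 · 8.28/√60 = 2.85

CI: (85.15, 90.85)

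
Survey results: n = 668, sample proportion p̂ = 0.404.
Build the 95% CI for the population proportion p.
(0.367, 0.441)

Proportion CI:
SE = √(p̂(1-p̂)/n) = √(0.404 · 0.596 / 668) = 0.01899

z* = 1.960
Margin = z* · SE = 1.960 · 0.01899 = 0.0372

CI: 0.404 ± 0.0372 = (0.367, 0.441)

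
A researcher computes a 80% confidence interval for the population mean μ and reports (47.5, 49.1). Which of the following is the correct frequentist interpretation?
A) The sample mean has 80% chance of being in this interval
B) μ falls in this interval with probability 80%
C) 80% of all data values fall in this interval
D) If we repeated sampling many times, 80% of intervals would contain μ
D

A) Wrong — x̄ is observed and sits in the interval by construction.
B) Wrong — μ is fixed; the randomness lives in the interval, not in μ.
C) Wrong — a CI is about the parameter μ, not individual data values.
D) Correct — this is the frequentist long-run coverage interpretation.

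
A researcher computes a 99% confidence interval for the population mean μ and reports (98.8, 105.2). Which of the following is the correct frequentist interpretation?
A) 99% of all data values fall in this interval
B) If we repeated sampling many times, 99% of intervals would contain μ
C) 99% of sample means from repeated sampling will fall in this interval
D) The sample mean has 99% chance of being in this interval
B

A) Wrong — a CI is about the parameter μ, not individual data values.
B) Correct — this is the frequentist long-run coverage interpretation.
C) Wrong — coverage applies to intervals containing μ, not to future x̄ values.
D) Wrong — x̄ is observed and sits in the interval by construction.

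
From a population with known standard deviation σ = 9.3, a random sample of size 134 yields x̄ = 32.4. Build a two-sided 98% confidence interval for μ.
(30.53, 34.27)

z-interval (σ known):
z* = 2.326 for 98% confidence

Margin of error = z* · σ/√n = 2.326 · 9.3/√134 = 1.87

CI: (32.4 - 1.87, 32.4 + 1.87) = (30.53, 34.27)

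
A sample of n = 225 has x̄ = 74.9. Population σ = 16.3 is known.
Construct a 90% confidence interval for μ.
(73.11, 76.69)

z-interval (σ known):
z* = 1.645 for 90% confidence

Margin of error = z* · σ/√n = 1.645 · 16.3/√225 = 1.79

CI: (74.9 - 1.79, 74.9 + 1.79) = (73.11, 76.69)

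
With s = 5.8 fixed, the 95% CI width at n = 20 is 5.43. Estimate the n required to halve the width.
n ≈ 80

CI width ∝ 1/√n
To reduce width by factor 2, need √n to grow by 2 → need 2² = 4 times as many samples.

Current: n = 20, width = 5.43
New: n = 80, width ≈ 2.58

Width reduced by factor of 5.43/2.58 = 2.10.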